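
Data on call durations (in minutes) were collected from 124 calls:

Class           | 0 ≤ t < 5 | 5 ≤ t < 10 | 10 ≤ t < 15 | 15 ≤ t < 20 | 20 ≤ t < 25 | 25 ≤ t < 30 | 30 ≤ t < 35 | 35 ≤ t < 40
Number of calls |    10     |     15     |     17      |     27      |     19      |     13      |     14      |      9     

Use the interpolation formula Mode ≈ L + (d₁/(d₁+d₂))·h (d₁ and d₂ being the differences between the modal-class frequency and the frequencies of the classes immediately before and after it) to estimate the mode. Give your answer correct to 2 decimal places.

Modal class: 15 ≤ t < 20 (highest frequency 27).
d₁ = 27 − 17 = 10, d₂ = 27 − 19 = 8
Mode ≈ 15 + (10/(10+8)) × 5 = 15 + 2.7778 = 17.7778

17.78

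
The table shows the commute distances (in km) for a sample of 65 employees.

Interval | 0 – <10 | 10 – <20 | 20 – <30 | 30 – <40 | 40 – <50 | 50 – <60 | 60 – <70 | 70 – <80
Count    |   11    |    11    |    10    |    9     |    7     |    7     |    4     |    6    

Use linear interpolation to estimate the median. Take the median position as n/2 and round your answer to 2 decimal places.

Cumulative frequencies: 11, 22, 32, 41, 48, 55, 59, 65
n = 65; position = n/2 = 32.5.
This falls in the class 30 – <40: L = 30, F = 32, f = 9, h = 10.
Median ≈ 30 + ((32.5 − 32) / 9) × 10 = 30.5556

30.56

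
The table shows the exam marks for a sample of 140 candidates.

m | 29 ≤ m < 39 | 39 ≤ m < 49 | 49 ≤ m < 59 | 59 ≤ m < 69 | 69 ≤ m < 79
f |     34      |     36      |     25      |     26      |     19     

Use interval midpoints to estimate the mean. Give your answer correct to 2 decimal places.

51.14

Midpoints: 34, 44, 54, 64, 74
Σfm = 34×34 + 36×44 + 25×54 + 26×64 + 19×74 = 7160
n = Σf = 140
Mean = 7160 / 140 = 51.1429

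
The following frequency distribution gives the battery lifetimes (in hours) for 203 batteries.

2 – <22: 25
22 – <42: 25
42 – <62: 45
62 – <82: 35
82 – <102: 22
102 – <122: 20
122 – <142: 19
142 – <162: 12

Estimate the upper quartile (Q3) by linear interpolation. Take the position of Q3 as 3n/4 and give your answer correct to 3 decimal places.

102.250

Cumulative frequencies: 25, 50, 95, 130, 152, 172, 191, 203
n = 203; position = 3n/4 = 152.25.
This falls in the class 102 – <122: L = 102, F = 152, f = 20, h = 20.
Upper quartile ≈ 102 + ((152.25 − 152) / 20) × 20 = 102.2500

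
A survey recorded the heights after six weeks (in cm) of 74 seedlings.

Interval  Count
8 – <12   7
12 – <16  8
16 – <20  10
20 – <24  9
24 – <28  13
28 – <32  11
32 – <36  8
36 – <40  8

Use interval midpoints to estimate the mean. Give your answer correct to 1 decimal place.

24.4

Midpoints: 10, 14, 18, 22, 26, 30, 34, 38
Σfm = 7×10 + 8×14 + 10×18 + 9×22 + 13×26 + 11×30 + 8×34 + 8×38 = 1804
n = Σf = 74
Mean = 1804 / 74 = 24.3784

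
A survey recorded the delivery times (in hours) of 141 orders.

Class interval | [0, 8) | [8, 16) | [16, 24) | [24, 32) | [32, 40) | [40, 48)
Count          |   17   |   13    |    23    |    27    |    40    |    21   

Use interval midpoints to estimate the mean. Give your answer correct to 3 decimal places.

26.979

Midpoints: 4, 12, 20, 28, 36, 44
Σfm = 17×4 + 13×12 + 23×20 + 27×28 + 40×36 + 21×44 = 3804
n = Σf = 141
Mean = 3804 / 141 = 26.9787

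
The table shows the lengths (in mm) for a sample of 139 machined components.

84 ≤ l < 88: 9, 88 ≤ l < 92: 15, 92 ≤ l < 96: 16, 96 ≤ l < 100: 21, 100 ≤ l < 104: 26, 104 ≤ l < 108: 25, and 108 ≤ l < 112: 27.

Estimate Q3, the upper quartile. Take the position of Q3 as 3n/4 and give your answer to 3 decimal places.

Cumulative frequencies: 9, 24, 40, 61, 87, 112, 139
n = 139; position = 3n/4 = 104.25.
This falls in the class 104 ≤ l < 108: L = 104, F = 87, f = 25, h = 4.
Upper quartile ≈ 104 + ((104.25 − 87) / 25) × 4 = 106.7600

106.760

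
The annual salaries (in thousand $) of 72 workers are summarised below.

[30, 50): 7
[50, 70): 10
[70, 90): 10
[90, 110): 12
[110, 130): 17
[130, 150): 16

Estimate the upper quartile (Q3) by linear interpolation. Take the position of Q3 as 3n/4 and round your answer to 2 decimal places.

127.65

Cumulative frequencies: 7, 17, 27, 39, 56, 72
n = 72; position = 3n/4 = 54.
This falls in the class [110, 130): L = 110, F = 39, f = 17, h = 20.
Upper quartile ≈ 110 + ((54 − 39) / 17) × 20 = 127.6471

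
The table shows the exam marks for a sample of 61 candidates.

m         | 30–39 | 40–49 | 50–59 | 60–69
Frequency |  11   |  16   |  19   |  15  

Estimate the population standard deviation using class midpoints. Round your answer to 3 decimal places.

10.428

Midpoints: 34.5, 44.5, 54.5, 64.5
n = 61, Σfm = 3094.5, mean = 50.7295
Σfm² = 163615.25
Σf(m − x̄)² = Σfm² − (Σfm)²/n = 163615.25 − 3094.5²/61 = 6632.7869
Population variance = 6632.7869 / 61 = 108.7342
Standard deviation = √108.7342 = 10.4276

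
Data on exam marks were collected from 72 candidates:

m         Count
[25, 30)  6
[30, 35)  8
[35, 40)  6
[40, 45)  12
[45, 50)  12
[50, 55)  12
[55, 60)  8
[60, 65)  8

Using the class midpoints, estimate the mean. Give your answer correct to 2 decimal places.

46.11

Midpoints: 27.5, 32.5, 37.5, 42.5, 47.5, 52.5, 57.5, 62.5
Σfm = 6×27.5 + 8×32.5 + 6×37.5 + 12×42.5 + 12×47.5 + 12×52.5 + 8×57.5 + 8×62.5 = 3320
n = Σf = 72
Mean = 3320 / 72 = 46.1111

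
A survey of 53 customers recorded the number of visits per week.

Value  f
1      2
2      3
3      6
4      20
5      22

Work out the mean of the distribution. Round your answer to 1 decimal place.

4.1

Values: 1, 2, 3, 4, 5
Σfx = 2×1 + 3×2 + 6×3 + 20×4 + 22×5 = 216
n = Σf = 53
Mean = 216 / 53 = 4.0755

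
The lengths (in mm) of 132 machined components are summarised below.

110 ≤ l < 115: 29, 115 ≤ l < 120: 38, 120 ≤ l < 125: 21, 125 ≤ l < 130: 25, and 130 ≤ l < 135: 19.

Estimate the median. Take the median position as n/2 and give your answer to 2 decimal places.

119.87

Cumulative frequencies: 29, 67, 88, 113, 132
n = 132; position = n/2 = 66.
This falls in the class 115 ≤ l < 120: L = 115, F = 29, f = 38, h = 5.
Median ≈ 115 + ((66 − 29) / 38) × 5 = 119.8684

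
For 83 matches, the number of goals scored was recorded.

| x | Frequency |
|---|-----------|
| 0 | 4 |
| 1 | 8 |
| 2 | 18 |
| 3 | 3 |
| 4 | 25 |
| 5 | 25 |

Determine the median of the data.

4

Cumulative frequencies: 4, 12, 30, 33, 58, 83
n = 83, so the median is the value in position (n+1)/2 = 42.
Position 42 falls at value 4.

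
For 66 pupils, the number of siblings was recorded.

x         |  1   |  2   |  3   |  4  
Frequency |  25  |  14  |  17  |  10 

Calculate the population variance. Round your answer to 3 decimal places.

1.209

Values: 1, 2, 3, 4
n = 66, Σfx = 144, mean = 2.1818
Σfx² = 394
Σf(x − x̄)² = Σfx² − (Σfx)²/n = 394 − 144²/66 = 79.8182
Population variance = 79.8182 / 66 = 1.2094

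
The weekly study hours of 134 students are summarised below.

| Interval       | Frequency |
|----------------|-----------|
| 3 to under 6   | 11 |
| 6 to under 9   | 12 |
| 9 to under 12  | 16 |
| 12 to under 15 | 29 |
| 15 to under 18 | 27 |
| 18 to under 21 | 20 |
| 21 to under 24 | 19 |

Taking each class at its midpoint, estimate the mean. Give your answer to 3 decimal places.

14.642

Midpoints: 4.5, 7.5, 10.5, 13.5, 16.5, 19.5, 22.5
Σfm = 11×4.5 + 12×7.5 + 16×10.5 + 29×13.5 + 27×16.5 + 20×19.5 + 19×22.5 = 1962
n = Σf = 134
Mean = 1962 / 134 = 14.6418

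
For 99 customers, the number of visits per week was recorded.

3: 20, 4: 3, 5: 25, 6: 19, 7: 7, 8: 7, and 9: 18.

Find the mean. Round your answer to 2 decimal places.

Values: 3, 4, 5, 6, 7, 8, 9
Σfx = 20×3 + 3×4 + 25×5 + 19×6 + 7×7 + 7×8 + 18×9 = 578
n = Σf = 99
Mean = 578 / 99 = 5.8384

5.84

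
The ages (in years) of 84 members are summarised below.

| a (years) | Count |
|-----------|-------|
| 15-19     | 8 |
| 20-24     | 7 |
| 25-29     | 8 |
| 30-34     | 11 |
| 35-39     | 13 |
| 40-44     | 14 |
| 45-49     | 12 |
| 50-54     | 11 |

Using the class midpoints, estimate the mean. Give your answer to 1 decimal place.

Midpoints: 17, 22, 27, 32, 37, 42, 47, 52
Σfm = 8×17 + 7×22 + 8×27 + 11×32 + 13×37 + 14×42 + 12×47 + 11×52 = 3063
n = Σf = 84
Mean = 3063 / 84 = 36.4643

36.5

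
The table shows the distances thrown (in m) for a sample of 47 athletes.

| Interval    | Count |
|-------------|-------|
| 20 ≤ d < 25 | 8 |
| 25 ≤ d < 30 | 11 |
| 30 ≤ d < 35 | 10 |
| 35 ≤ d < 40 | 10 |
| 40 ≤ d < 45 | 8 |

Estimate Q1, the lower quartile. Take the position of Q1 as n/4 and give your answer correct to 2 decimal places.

Cumulative frequencies: 8, 19, 29, 39, 47
n = 47; position = n/4 = 11.75.
This falls in the class 25 ≤ d < 30: L = 25, F = 8, f = 11, h = 5.
Lower quartile ≈ 25 + ((11.75 − 8) / 11) × 5 = 26.7045

26.70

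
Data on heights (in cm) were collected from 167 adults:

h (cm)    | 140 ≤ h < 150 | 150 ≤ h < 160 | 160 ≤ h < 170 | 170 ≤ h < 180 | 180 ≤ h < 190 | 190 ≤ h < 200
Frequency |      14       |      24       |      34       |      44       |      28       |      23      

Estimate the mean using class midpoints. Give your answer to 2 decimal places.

Midpoints: 145, 155, 165, 175, 185, 195
Σfm = 14×145 + 24×155 + 34×165 + 44×175 + 28×185 + 23×195 = 28725
n = Σf = 167
Mean = 28725 / 167 = 172.0060

172.01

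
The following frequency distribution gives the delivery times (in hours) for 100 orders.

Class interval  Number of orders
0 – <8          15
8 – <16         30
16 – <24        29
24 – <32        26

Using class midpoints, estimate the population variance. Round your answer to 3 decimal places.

Midpoints: 4, 12, 20, 28
n = 100, Σfm = 1728, mean = 17.2800
Σfm² = 36544
Σf(m − x̄)² = Σfm² − (Σfm)²/n = 36544 − 1728²/100 = 6684.1600
Population variance = 6684.1600 / 100 = 66.8416

66.842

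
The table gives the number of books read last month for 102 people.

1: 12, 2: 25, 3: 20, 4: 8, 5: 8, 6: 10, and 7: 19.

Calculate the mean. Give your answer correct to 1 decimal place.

3.8

Values: 1, 2, 3, 4, 5, 6, 7
Σfx = 12×1 + 25×2 + 20×3 + 8×4 + 8×5 + 10×6 + 19×7 = 387
n = Σf = 102
Mean = 387 / 102 = 3.7941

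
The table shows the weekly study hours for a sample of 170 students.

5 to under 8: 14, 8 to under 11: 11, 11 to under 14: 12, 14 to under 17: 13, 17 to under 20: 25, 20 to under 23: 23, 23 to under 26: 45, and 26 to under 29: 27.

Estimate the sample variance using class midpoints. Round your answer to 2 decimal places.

42.75

Midpoints: 6.5, 9.5, 12.5, 15.5, 18.5, 21.5, 24.5, 27.5
n = 170, Σfm = 3349, mean = 19.7000
Σfm² = 73200.5
Σf(m − x̄)² = Σfm² − (Σfm)²/n = 73200.5 − 3349²/170 = 7225.2000
Sample variance = 7225.2000 / 169 = 42.7527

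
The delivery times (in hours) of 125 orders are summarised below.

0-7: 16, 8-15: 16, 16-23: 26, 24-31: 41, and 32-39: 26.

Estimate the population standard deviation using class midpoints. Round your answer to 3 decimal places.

Midpoints: 3.5, 11.5, 19.5, 27.5, 35.5
n = 125, Σfm = 2797.5, mean = 22.3800
Σfm² = 75971.25
Σf(m − x̄)² = Σfm² − (Σfm)²/n = 75971.25 − 2797.5²/125 = 13363.2000
Population variance = 13363.2000 / 125 = 106.9056
Standard deviation = √106.9056 = 10.3395

10.340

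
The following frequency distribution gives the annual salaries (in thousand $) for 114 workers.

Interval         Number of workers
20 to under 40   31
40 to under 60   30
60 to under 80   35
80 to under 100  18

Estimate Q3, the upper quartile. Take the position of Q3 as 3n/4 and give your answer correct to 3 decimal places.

Cumulative frequencies: 31, 61, 96, 114
n = 114; position = 3n/4 = 85.5.
This falls in the class 60 to under 80: L = 60, F = 61, f = 35, h = 20.
Upper quartile ≈ 60 + ((85.5 − 61) / 35) × 20 = 74.0000

74.000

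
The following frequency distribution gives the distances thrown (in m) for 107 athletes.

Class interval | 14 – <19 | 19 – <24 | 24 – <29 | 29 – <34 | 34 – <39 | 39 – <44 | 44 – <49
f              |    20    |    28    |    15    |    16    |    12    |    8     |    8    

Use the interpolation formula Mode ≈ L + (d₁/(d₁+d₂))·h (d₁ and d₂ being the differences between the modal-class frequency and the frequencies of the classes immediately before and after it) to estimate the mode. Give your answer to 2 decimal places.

20.90

Modal class: 19 – <24 (highest frequency 28).
d₁ = 28 − 20 = 8, d₂ = 28 − 15 = 13
Mode ≈ 19 + (8/(8+13)) × 5 = 19 + 1.9048 = 20.9048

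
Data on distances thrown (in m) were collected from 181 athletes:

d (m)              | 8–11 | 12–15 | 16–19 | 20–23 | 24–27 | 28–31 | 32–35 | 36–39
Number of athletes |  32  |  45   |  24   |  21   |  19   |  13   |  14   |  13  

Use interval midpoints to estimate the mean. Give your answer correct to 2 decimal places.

19.93

Midpoints: 9.5, 13.5, 17.5, 21.5, 25.5, 29.5, 33.5, 37.5
Σfm = 32×9.5 + 45×13.5 + 24×17.5 + 21×21.5 + 19×25.5 + 13×29.5 + 14×33.5 + 13×37.5 = 3607.5
n = Σf = 181
Mean = 3607.5 / 181 = 19.9309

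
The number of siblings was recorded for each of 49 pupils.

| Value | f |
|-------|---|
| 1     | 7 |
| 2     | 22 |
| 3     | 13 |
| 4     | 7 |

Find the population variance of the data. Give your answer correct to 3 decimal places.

0.813

Values: 1, 2, 3, 4
n = 49, Σfx = 118, mean = 2.4082
Σfx² = 324
Σf(x − x̄)² = Σfx² − (Σfx)²/n = 324 − 118²/49 = 39.8367
Population variance = 39.8367 / 49 = 0.8130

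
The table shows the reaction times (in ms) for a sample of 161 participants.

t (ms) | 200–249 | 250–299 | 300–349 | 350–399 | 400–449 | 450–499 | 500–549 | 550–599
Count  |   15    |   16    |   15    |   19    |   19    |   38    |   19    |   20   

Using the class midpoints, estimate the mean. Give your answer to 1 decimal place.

Midpoints: 224.5, 274.5, 324.5, 374.5, 424.5, 474.5, 524.5, 574.5
Σfm = 15×224.5 + 16×274.5 + 15×324.5 + 19×374.5 + 19×424.5 + 38×474.5 + 19×524.5 + 20×574.5 = 67294.5
n = Σf = 161
Mean = 67294.5 / 161 = 417.9783

418.0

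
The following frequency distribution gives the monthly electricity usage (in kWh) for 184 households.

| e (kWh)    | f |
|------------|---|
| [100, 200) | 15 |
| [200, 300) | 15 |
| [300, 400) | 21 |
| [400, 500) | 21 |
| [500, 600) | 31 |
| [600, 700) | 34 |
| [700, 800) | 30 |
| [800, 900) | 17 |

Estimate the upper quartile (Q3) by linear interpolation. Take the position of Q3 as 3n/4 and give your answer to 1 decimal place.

703.3

Cumulative frequencies: 15, 30, 51, 72, 103, 137, 167, 184
n = 184; position = 3n/4 = 138.
This falls in the class [700, 800): L = 700, F = 137, f = 30, h = 100.
Upper quartile ≈ 700 + ((138 − 137) / 30) × 100 = 703.3333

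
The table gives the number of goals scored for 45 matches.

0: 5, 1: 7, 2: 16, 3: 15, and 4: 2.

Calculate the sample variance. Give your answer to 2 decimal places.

Values: 0, 1, 2, 3, 4
n = 45, Σfx = 92, mean = 2.0444
Σfx² = 238
Σf(x − x̄)² = Σfx² − (Σfx)²/n = 238 − 92²/45 = 49.9111
Sample variance = 49.9111 / 44 = 1.1343

1.13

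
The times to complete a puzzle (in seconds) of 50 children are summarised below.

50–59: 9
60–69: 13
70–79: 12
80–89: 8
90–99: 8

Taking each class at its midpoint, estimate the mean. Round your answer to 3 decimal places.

73.100

Midpoints: 54.5, 64.5, 74.5, 84.5, 94.5
Σfm = 9×54.5 + 13×64.5 + 12×74.5 + 8×84.5 + 8×94.5 = 3655
n = Σf = 50
Mean = 3655 / 50 = 73.1000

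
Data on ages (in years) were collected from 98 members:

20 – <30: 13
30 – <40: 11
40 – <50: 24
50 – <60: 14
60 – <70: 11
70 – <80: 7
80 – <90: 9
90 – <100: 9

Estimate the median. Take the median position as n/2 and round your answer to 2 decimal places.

Cumulative frequencies: 13, 24, 48, 62, 73, 80, 89, 98
n = 98; position = n/2 = 49.
This falls in the class 50 – <60: L = 50, F = 48, f = 14, h = 10.
Median ≈ 50 + ((49 − 48) / 14) × 10 = 50.7143

50.71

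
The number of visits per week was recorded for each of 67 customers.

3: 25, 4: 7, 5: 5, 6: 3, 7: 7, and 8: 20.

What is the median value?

5

Cumulative frequencies: 25, 32, 37, 40, 47, 67
n = 67, so the median is the value in position (n+1)/2 = 34.
Position 34 falls at value 5.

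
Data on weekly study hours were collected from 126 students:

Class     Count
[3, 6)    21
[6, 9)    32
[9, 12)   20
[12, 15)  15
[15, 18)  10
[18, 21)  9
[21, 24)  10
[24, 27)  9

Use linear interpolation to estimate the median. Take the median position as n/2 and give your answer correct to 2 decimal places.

10.50

Cumulative frequencies: 21, 53, 73, 88, 98, 107, 117, 126
n = 126; position = n/2 = 63.
This falls in the class [9, 12): L = 9, F = 53, f = 20, h = 3.
Median ≈ 9 + ((63 − 53) / 20) × 3 = 10.5000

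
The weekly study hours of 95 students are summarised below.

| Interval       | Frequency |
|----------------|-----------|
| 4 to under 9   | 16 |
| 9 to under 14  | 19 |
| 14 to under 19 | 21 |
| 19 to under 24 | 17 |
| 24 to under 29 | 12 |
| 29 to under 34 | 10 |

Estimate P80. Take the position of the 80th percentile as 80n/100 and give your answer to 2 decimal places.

Cumulative frequencies: 16, 35, 56, 73, 85, 95
n = 95; position = 80n/100 = 76.
This falls in the class 24 to under 29: L = 24, F = 73, f = 12, h = 5.
80th percentile ≈ 24 + ((76 − 73) / 12) × 5 = 25.2500

25.25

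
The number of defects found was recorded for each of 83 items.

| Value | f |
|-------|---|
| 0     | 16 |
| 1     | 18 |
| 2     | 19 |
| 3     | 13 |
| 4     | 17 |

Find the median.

Cumulative frequencies: 16, 34, 53, 66, 83
n = 83, so the median is the value in position (n+1)/2 = 42.
Position 42 falls at value 2.

2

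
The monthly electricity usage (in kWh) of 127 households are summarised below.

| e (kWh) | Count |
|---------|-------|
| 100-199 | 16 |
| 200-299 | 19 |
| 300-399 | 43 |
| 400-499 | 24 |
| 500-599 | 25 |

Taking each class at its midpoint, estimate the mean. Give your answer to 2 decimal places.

367.61

Midpoints: 149.5, 249.5, 349.5, 449.5, 549.5
Σfm = 16×149.5 + 19×249.5 + 43×349.5 + 24×449.5 + 25×549.5 = 46686.5
n = Σf = 127
Mean = 46686.5 / 127 = 367.6102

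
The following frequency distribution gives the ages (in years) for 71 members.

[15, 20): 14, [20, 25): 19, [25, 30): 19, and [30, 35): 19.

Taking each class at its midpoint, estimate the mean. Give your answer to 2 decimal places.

Midpoints: 17.5, 22.5, 27.5, 32.5
Σfm = 14×17.5 + 19×22.5 + 19×27.5 + 19×32.5 = 1812.5
n = Σf = 71
Mean = 1812.5 / 71 = 25.5282

25.53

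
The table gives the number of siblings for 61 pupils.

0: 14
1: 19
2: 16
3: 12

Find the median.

Cumulative frequencies: 14, 33, 49, 61
n = 61, so the median is the value in position (n+1)/2 = 31.
Position 31 falls at value 1.

1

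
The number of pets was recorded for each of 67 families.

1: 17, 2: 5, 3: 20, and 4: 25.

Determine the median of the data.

3

Cumulative frequencies: 17, 22, 42, 67
n = 67, so the median is the value in position (n+1)/2 = 34.
Position 34 falls at value 3.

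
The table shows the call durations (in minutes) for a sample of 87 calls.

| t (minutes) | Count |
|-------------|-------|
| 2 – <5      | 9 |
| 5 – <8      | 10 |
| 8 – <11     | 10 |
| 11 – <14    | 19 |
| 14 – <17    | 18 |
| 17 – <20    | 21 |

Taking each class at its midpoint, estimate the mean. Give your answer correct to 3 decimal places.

12.603

Midpoints: 3.5, 6.5, 9.5, 12.5, 15.5, 18.5
Σfm = 9×3.5 + 10×6.5 + 10×9.5 + 19×12.5 + 18×15.5 + 21×18.5 = 1096.5
n = Σf = 87
Mean = 1096.5 / 87 = 12.6034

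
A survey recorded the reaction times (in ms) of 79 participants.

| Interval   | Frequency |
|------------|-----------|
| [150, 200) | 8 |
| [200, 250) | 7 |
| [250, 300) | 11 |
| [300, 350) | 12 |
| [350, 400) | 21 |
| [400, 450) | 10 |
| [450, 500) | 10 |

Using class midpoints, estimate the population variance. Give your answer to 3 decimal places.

Midpoints: 175, 225, 275, 325, 375, 425, 475
n = 79, Σfm = 26775, mean = 338.9241
Σfm² = 9714375
Σf(m − x̄)² = Σfm² − (Σfm)²/n = 9714375 − 26775²/79 = 639683.5443
Population variance = 639683.5443 / 79 = 8097.2601

8097.260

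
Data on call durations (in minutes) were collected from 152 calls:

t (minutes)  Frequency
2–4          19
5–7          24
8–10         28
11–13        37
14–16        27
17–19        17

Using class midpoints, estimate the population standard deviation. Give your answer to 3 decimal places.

4.591

Midpoints: 3, 6, 9, 12, 15, 18
n = 152, Σfm = 1608, mean = 10.5789
Σfm² = 20214
Σf(m − x̄)² = Σfm² − (Σfm)²/n = 20214 − 1608²/152 = 3203.0526
Population variance = 3203.0526 / 152 = 21.0727
Standard deviation = √21.0727 = 4.5905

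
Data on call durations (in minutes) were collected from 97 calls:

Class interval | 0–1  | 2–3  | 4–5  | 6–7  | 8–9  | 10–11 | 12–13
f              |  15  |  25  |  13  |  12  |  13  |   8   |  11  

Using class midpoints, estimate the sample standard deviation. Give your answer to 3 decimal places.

3.927

Midpoints: 0.5, 2.5, 4.5, 6.5, 8.5, 10.5, 12.5
n = 97, Σfm = 538.5, mean = 5.5515
Σfm² = 4470.25
Σf(m − x̄)² = Σfm² − (Σfm)²/n = 4470.25 − 538.5²/97 = 1480.7423
Sample variance = 1480.7423 / 96 = 15.4244
Standard deviation = √15.4244 = 3.9274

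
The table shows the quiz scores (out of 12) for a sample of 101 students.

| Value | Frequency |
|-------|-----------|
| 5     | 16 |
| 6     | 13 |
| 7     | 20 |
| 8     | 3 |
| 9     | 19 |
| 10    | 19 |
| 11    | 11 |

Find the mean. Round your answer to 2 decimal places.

Values: 5, 6, 7, 8, 9, 10, 11
Σfx = 16×5 + 13×6 + 20×7 + 3×8 + 19×9 + 19×10 + 11×11 = 804
n = Σf = 101
Mean = 804 / 101 = 7.9604

7.96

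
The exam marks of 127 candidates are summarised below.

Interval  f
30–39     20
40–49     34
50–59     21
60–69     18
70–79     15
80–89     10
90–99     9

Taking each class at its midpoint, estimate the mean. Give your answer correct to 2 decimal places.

57.65

Midpoints: 34.5, 44.5, 54.5, 64.5, 74.5, 84.5, 94.5
Σfm = 20×34.5 + 34×44.5 + 21×54.5 + 18×64.5 + 15×74.5 + 10×84.5 + 9×94.5 = 7321.5
n = Σf = 127
Mean = 7321.5 / 127 = 57.6496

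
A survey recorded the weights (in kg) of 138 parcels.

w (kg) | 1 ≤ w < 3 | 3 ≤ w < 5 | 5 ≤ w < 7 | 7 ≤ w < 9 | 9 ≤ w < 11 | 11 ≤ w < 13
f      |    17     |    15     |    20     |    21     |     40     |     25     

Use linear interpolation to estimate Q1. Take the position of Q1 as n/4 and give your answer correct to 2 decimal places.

Cumulative frequencies: 17, 32, 52, 73, 113, 138
n = 138; position = n/4 = 34.5.
This falls in the class 5 ≤ w < 7: L = 5, F = 32, f = 20, h = 2.
Lower quartile ≈ 5 + ((34.5 − 32) / 20) × 2 = 5.2500

5.25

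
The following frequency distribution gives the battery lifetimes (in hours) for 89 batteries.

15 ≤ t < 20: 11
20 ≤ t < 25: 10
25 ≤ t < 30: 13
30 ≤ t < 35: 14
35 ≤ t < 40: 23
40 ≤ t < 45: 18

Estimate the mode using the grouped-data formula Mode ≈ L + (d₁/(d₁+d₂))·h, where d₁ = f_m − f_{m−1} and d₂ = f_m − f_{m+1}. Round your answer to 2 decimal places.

38.21

Modal class: 35 ≤ t < 40 (highest frequency 23).
d₁ = 23 − 14 = 9, d₂ = 23 − 18 = 5
Mode ≈ 35 + (9/(9+5)) × 5 = 35 + 3.2143 = 38.2143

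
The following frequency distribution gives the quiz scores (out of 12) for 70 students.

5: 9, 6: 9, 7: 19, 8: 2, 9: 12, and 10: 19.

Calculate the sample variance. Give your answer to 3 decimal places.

Values: 5, 6, 7, 8, 9, 10
n = 70, Σfx = 546, mean = 7.8000
Σfx² = 4480
Σf(x − x̄)² = Σfx² − (Σfx)²/n = 4480 − 546²/70 = 221.2000
Sample variance = 221.2000 / 69 = 3.2058

3.206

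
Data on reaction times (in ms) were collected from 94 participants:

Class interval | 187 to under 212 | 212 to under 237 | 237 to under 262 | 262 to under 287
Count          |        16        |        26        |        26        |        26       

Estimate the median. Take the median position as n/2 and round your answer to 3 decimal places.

241.808

Cumulative frequencies: 16, 42, 68, 94
n = 94; position = n/2 = 47.
This falls in the class 237 to under 262: L = 237, F = 42, f = 26, h = 25.
Median ≈ 237 + ((47 − 42) / 26) × 25 = 241.8077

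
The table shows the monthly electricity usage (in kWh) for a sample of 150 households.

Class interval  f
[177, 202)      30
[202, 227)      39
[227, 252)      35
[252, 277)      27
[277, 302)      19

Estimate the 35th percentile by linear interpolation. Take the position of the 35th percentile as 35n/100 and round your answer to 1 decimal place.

Cumulative frequencies: 30, 69, 104, 131, 150
n = 150; position = 35n/100 = 52.5.
This falls in the class [202, 227): L = 202, F = 30, f = 39, h = 25.
35th percentile ≈ 202 + ((52.5 − 30) / 39) × 25 = 216.4231

216.4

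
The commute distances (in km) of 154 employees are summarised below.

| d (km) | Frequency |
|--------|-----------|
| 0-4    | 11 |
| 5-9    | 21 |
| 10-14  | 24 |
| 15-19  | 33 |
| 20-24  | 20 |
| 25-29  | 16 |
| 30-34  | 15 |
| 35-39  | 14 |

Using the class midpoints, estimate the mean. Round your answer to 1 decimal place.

18.8

Midpoints: 2, 7, 12, 17, 22, 27, 32, 37
Σfm = 11×2 + 21×7 + 24×12 + 33×17 + 20×22 + 16×27 + 15×32 + 14×37 = 2888
n = Σf = 154
Mean = 2888 / 154 = 18.7532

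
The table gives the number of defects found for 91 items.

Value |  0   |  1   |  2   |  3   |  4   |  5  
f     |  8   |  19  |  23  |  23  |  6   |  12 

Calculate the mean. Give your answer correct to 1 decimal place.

2.4

Values: 0, 1, 2, 3, 4, 5
Σfx = 8×0 + 19×1 + 23×2 + 23×3 + 6×4 + 12×5 = 218
n = Σf = 91
Mean = 218 / 91 = 2.3956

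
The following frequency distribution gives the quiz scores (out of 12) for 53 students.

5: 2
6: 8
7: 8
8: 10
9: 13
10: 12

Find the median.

Cumulative frequencies: 2, 10, 18, 28, 41, 53
n = 53, so the median is the value in position (n+1)/2 = 27.
Position 27 falls at value 8.

8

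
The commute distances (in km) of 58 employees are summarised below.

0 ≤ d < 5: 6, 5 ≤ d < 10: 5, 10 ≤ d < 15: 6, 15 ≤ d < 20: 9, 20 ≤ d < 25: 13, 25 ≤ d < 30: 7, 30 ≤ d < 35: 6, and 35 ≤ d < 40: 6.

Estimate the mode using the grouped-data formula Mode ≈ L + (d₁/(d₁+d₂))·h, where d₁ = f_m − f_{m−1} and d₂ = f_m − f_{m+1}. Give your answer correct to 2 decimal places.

22.00

Modal class: 20 ≤ d < 25 (highest frequency 13).
d₁ = 13 − 9 = 4, d₂ = 13 − 7 = 6
Mode ≈ 20 + (4/(4+6)) × 5 = 20 + 2.0000 = 22.0000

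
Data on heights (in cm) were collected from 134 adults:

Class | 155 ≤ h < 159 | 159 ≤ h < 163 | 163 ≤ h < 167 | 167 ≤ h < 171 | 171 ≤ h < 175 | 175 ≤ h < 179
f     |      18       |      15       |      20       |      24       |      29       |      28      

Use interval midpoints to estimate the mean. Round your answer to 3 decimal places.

168.433

Midpoints: 157, 161, 165, 169, 173, 177
Σfm = 18×157 + 15×161 + 20×165 + 24×169 + 29×173 + 28×177 = 22570
n = Σf = 134
Mean = 22570 / 134 = 168.4328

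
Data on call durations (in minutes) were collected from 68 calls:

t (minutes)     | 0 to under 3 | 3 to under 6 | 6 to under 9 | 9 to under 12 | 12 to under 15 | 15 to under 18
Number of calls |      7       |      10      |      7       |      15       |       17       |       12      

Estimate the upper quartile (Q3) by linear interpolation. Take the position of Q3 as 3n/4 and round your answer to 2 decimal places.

14.12

Cumulative frequencies: 7, 17, 24, 39, 56, 68
n = 68; position = 3n/4 = 51.
This falls in the class 12 to under 15: L = 12, F = 39, f = 17, h = 3.
Upper quartile ≈ 12 + ((51 − 39) / 17) × 3 = 14.1176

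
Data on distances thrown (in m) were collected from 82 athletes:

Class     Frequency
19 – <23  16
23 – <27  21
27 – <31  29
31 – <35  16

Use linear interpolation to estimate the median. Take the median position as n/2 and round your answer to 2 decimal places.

27.55

Cumulative frequencies: 16, 37, 66, 82
n = 82; position = n/2 = 41.
This falls in the class 27 – <31: L = 27, F = 37, f = 29, h = 4.
Median ≈ 27 + ((41 − 37) / 29) × 4 = 27.5517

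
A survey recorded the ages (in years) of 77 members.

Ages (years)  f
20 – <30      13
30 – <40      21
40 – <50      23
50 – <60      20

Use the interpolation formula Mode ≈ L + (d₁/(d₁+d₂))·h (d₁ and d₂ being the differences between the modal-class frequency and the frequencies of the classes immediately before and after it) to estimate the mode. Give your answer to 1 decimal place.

44.0

Modal class: 40 – <50 (highest frequency 23).
d₁ = 23 − 21 = 2, d₂ = 23 − 20 = 3
Mode ≈ 40 + (2/(2+3)) × 10 = 40 + 4.0000 = 44.0000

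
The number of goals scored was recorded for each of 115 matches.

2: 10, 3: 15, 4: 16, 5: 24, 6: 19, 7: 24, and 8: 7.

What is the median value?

5

Cumulative frequencies: 10, 25, 41, 65, 84, 108, 115
n = 115, so the median is the value in position (n+1)/2 = 58.
Position 58 falls at value 5.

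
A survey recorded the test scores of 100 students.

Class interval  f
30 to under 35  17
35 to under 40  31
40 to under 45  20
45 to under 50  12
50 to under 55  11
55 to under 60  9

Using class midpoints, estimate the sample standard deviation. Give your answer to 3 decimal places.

7.717

Midpoints: 32.5, 37.5, 42.5, 47.5, 52.5, 57.5
n = 100, Σfm = 4230, mean = 42.3000
Σfm² = 184825
Σf(m − x̄)² = Σfm² − (Σfm)²/n = 184825 − 4230²/100 = 5896.0000
Sample variance = 5896.0000 / 99 = 59.5556
Standard deviation = √59.5556 = 7.7172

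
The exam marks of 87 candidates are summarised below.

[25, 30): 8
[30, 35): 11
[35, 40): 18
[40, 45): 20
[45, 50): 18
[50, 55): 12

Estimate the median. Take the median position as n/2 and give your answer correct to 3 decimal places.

41.625

Cumulative frequencies: 8, 19, 37, 57, 75, 87
n = 87; position = n/2 = 43.5.
This falls in the class [40, 45): L = 40, F = 37, f = 20, h = 5.
Median ≈ 40 + ((43.5 − 37) / 20) × 5 = 41.6250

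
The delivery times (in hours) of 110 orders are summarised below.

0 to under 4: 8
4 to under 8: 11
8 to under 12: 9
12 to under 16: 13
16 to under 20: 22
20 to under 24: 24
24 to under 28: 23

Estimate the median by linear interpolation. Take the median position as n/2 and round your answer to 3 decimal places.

18.545

Cumulative frequencies: 8, 19, 28, 41, 63, 87, 110
n = 110; position = n/2 = 55.
This falls in the class 16 to under 20: L = 16, F = 41, f = 22, h = 4.
Median ≈ 16 + ((55 − 41) / 22) × 4 = 18.5455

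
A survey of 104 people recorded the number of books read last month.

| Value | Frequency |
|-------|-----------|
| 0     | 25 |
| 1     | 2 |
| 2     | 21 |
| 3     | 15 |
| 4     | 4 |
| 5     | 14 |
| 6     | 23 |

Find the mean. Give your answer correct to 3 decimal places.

3.010

Values: 0, 1, 2, 3, 4, 5, 6
Σfx = 25×0 + 2×1 + 21×2 + 15×3 + 4×4 + 14×5 + 23×6 = 313
n = Σf = 104
Mean = 313 / 104 = 3.0096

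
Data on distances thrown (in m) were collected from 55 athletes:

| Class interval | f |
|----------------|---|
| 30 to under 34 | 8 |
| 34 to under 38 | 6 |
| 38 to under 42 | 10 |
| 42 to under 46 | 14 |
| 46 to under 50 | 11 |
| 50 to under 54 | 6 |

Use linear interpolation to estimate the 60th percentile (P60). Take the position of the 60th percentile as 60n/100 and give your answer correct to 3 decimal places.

Cumulative frequencies: 8, 14, 24, 38, 49, 55
n = 55; position = 60n/100 = 33.
This falls in the class 42 to under 46: L = 42, F = 24, f = 14, h = 4.
60th percentile ≈ 42 + ((33 − 24) / 14) × 4 = 44.5714

44.571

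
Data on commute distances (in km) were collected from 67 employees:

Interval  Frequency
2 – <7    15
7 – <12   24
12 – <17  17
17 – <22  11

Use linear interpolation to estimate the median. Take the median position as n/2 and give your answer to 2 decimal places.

10.85

Cumulative frequencies: 15, 39, 56, 67
n = 67; position = n/2 = 33.5.
This falls in the class 7 – <12: L = 7, F = 15, f = 24, h = 5.
Median ≈ 7 + ((33.5 − 15) / 24) × 5 = 10.8542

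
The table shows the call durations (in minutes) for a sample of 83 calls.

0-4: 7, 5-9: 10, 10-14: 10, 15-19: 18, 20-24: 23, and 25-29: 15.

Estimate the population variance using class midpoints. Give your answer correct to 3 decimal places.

Midpoints: 2, 7, 12, 17, 22, 27
n = 83, Σfm = 1421, mean = 17.1205
Σfm² = 29227
Σf(m − x̄)² = Σfm² − (Σfm)²/n = 29227 − 1421²/83 = 4898.7952
Population variance = 4898.7952 / 83 = 59.0216

59.022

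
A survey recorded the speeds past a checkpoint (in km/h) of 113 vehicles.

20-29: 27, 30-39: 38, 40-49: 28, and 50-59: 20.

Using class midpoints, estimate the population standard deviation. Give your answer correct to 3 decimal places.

Midpoints: 24.5, 34.5, 44.5, 54.5
n = 113, Σfm = 4308.5, mean = 38.1283
Σfm² = 176288.25
Σf(m − x̄)² = Σfm² − (Σfm)²/n = 176288.25 − 4308.5²/113 = 12012.3894
Population variance = 12012.3894 / 113 = 106.3043
Standard deviation = √106.3043 = 10.3104

10.310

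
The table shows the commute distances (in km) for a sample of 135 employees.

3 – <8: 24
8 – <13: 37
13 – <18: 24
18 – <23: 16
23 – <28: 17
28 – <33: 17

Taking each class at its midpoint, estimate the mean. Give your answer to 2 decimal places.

Midpoints: 5.5, 10.5, 15.5, 20.5, 25.5, 30.5
Σfm = 24×5.5 + 37×10.5 + 24×15.5 + 16×20.5 + 17×25.5 + 17×30.5 = 2172.5
n = Σf = 135
Mean = 2172.5 / 135 = 16.0926

16.09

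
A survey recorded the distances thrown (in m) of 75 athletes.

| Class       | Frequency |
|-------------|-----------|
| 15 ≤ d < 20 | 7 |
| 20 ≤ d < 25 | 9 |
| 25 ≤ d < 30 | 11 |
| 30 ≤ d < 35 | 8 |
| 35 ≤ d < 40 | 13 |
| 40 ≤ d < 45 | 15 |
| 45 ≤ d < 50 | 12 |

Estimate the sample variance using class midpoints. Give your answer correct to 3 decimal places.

94.523

Midpoints: 17.5, 22.5, 27.5, 32.5, 37.5, 42.5, 47.5
n = 75, Σfm = 2582.5, mean = 34.4333
Σfm² = 95918.75
Σf(m − x̄)² = Σfm² − (Σfm)²/n = 95918.75 − 2582.5²/75 = 6994.6667
Sample variance = 6994.6667 / 74 = 94.5225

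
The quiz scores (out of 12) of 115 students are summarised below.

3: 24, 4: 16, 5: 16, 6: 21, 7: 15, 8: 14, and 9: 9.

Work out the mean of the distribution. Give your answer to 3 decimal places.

5.565

Values: 3, 4, 5, 6, 7, 8, 9
Σfx = 24×3 + 16×4 + 16×5 + 21×6 + 15×7 + 14×8 + 9×9 = 640
n = Σf = 115
Mean = 640 / 115 = 5.5652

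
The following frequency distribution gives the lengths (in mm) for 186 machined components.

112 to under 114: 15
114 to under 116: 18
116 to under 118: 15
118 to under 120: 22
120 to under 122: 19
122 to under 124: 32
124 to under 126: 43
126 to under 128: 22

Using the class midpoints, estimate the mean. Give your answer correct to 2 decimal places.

121.19

Midpoints: 113, 115, 117, 119, 121, 123, 125, 127
Σfm = 15×113 + 18×115 + 15×117 + 22×119 + 19×121 + 32×123 + 43×125 + 22×127 = 22542
n = Σf = 186
Mean = 22542 / 186 = 121.1935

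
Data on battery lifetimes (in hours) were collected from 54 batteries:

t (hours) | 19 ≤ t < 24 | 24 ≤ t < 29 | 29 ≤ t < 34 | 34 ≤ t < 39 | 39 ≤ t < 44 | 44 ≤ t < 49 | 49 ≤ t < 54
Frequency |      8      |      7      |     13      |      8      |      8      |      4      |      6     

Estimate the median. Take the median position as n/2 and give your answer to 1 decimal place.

Cumulative frequencies: 8, 15, 28, 36, 44, 48, 54
n = 54; position = n/2 = 27.
This falls in the class 29 ≤ t < 34: L = 29, F = 15, f = 13, h = 5.
Median ≈ 29 + ((27 − 15) / 13) × 5 = 33.6154

33.6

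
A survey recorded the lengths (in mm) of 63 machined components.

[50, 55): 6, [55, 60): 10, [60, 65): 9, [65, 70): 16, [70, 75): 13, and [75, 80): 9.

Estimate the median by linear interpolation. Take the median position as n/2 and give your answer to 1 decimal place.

67.0

Cumulative frequencies: 6, 16, 25, 41, 54, 63
n = 63; position = n/2 = 31.5.
This falls in the class [65, 70): L = 65, F = 25, f = 16, h = 5.
Median ≈ 65 + ((31.5 − 25) / 16) × 5 = 67.0312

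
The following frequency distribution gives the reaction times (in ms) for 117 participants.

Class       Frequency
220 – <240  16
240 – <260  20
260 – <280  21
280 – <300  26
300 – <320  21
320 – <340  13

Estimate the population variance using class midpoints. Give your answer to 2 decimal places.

974.86

Midpoints: 230, 250, 270, 290, 310, 330
n = 117, Σfm = 32690, mean = 279.4017
Σfm² = 9247700
Σf(m − x̄)² = Σfm² − (Σfm)²/n = 9247700 − 32690²/117 = 114058.1197
Population variance = 114058.1197 / 117 = 974.8557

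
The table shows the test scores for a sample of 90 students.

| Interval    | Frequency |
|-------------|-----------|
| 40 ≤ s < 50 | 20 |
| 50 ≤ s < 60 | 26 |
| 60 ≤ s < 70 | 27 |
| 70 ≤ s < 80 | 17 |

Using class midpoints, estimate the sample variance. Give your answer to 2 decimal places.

108.23

Midpoints: 45, 55, 65, 75
n = 90, Σfm = 5360, mean = 59.5556
Σfm² = 328850
Σf(m − x̄)² = Σfm² − (Σfm)²/n = 328850 − 5360²/90 = 9632.2222
Sample variance = 9632.2222 / 89 = 108.2272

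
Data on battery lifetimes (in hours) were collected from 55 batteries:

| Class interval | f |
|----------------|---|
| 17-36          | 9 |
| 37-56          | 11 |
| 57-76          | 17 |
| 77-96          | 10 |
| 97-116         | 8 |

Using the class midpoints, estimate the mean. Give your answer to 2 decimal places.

65.41

Midpoints: 26.5, 46.5, 66.5, 86.5, 106.5
Σfm = 9×26.5 + 11×46.5 + 17×66.5 + 10×86.5 + 8×106.5 = 3597.5
n = Σf = 55
Mean = 3597.5 / 55 = 65.4091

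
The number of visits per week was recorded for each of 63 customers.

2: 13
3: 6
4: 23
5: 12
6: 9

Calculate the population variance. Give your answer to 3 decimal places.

1.682

Values: 2, 3, 4, 5, 6
n = 63, Σfx = 250, mean = 3.9683
Σfx² = 1098
Σf(x − x̄)² = Σfx² − (Σfx)²/n = 1098 − 250²/63 = 105.9365
Population variance = 105.9365 / 63 = 1.6815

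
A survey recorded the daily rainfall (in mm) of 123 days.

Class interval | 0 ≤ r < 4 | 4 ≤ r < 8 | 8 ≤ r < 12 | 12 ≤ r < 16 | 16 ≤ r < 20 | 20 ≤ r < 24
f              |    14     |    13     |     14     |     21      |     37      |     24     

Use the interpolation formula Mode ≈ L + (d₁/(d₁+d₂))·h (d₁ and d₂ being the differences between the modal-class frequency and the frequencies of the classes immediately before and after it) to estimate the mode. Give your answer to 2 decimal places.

18.21

Modal class: 16 ≤ r < 20 (highest frequency 37).
d₁ = 37 − 21 = 16, d₂ = 37 − 24 = 13
Mode ≈ 16 + (16/(16+13)) × 4 = 16 + 2.2069 = 18.2069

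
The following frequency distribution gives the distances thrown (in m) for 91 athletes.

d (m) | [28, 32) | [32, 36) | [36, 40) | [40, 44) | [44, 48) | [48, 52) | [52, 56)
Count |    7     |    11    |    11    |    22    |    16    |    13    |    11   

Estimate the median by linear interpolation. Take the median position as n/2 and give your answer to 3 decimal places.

43.000

Cumulative frequencies: 7, 18, 29, 51, 67, 80, 91
n = 91; position = n/2 = 45.5.
This falls in the class [40, 44): L = 40, F = 29, f = 22, h = 4.
Median ≈ 40 + ((45.5 − 29) / 22) × 4 = 43.0000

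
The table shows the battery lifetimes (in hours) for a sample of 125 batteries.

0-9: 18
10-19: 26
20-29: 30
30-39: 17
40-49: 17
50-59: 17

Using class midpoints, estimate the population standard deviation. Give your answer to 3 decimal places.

Midpoints: 4.5, 14.5, 24.5, 34.5, 44.5, 54.5
n = 125, Σfm = 3462.5, mean = 27.7000
Σfm² = 128231.25
Σf(m − x̄)² = Σfm² − (Σfm)²/n = 128231.25 − 3462.5²/125 = 32320.0000
Population variance = 32320.0000 / 125 = 258.5600
Standard deviation = √258.5600 = 16.0798

16.080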